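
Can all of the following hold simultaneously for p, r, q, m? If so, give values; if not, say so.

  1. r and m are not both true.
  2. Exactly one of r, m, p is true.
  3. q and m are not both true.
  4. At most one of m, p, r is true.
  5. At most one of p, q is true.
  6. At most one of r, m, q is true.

p = False, r = False, q = False, m = True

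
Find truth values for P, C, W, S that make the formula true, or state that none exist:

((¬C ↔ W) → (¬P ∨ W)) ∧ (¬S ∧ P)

P = True, C = True, W = True, S = False

  (¬C ↔ W) → (¬P ∨ W) = True
    ¬C ↔ W = False
      ¬C = False
    ¬P ∨ W = True
      ¬P = False
  ¬S ∧ P = True
    ¬S = True
Both conjuncts True, so the formula holds.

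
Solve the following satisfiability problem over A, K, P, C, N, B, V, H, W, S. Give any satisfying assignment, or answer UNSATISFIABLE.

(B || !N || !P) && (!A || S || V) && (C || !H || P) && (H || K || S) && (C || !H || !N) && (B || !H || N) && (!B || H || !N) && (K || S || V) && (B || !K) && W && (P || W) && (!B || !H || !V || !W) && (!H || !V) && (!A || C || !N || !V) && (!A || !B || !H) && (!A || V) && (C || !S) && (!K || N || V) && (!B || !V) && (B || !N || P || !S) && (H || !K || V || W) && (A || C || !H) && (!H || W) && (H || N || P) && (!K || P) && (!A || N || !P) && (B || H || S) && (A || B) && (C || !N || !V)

A: False, K: False, P: True, C: True, N: False, B: True, V: False, H: False, W: True, S: True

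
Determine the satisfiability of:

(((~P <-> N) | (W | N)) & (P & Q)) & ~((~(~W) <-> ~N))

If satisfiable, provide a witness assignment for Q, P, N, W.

Q: True, P: True, N: True, W: True

  ((~P <-> N) | (W | N)) & (P & Q) = True
    (~P <-> N) | (W | N) = True
      ~P <-> N = False
        ~P = False
      W | N = True
    P & Q = True
  ~((~(~W) <-> ~N)) = True
    ~(~W) <-> ~N = False
      ~(~W) = True
        ~W = False
      ~N = False
Both conjuncts True, so the formula holds.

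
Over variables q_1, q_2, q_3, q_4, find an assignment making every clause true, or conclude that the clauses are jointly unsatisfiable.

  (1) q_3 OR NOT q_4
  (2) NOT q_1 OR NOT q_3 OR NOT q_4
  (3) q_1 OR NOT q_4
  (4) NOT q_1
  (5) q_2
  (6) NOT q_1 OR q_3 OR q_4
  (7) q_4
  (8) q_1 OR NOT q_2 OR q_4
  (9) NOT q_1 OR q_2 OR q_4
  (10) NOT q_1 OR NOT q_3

Case q_1 = True:
  Clause (NOT q_1) is falsified — contradiction.
Case q_1 = False:
  (q_1 OR NOT q_4) forces q_4 = False.
  Clause (q_4) is falsified — contradiction.
Both cases fail, so the formula is unsatisfiable.

Unsatisfiable — no assignment works.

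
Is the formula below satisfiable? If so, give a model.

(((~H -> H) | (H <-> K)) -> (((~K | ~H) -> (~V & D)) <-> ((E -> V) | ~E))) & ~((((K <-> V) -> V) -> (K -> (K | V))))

No satisfying assignment exists.

The conjunct ~((((K <-> V) -> V) -> (K -> (K | V)))) is unsatisfiable on its own:
  V=F, K=F: evaluates to False.
  V=F, K=T: evaluates to False.
  V=T, K=F: evaluates to False.
  V=T, K=T: evaluates to False.
So the whole conjunction is unsatisfiable.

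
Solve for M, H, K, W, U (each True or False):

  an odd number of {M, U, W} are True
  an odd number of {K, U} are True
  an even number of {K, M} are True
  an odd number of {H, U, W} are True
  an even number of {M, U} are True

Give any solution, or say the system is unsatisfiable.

Adding constraints 2, 3, 5 mod 2: every variable appears an even number of times on the left, so the left side is 0.
But the right sides sum to 1 (mod 2). 0 ≠ 1 — the system is inconsistent.

No satisfying assignment exists.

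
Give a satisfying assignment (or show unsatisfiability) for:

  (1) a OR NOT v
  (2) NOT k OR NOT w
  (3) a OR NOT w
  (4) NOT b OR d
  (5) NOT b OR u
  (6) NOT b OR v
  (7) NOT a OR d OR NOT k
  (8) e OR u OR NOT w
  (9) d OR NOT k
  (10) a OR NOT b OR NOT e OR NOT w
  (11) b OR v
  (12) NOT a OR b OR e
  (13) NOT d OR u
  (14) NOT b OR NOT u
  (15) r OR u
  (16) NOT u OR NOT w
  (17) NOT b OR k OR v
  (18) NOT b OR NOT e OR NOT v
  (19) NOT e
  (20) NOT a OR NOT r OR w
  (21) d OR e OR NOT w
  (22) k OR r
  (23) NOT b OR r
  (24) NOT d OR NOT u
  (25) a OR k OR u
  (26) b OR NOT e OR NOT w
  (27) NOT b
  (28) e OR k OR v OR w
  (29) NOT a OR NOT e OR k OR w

Unsatisfiable — no assignment works.

Case e = True:
  Clause (NOT e) is falsified — contradiction.
Case e = False:
  (NOT b) forces b = False.
  (b OR v) forces v = True.
  (a OR NOT v) forces a = True.
  Clause (NOT a OR b OR e) is falsified — contradiction.
Both cases fail, so the formula is unsatisfiable.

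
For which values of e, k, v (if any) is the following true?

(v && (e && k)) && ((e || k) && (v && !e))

The formula is unsatisfiable.

Case e = True: the conjunct !e is False.
Case e = False: the conjunct e is False.
Both cases fail — unsatisfiable.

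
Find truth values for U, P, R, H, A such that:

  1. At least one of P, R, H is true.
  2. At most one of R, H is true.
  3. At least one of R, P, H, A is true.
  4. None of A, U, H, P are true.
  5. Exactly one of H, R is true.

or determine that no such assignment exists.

U = False, P = False, R = True, H = False, A = False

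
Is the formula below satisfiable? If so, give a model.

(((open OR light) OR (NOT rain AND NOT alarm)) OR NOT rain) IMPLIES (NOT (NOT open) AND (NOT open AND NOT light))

light = False; open = False; rain = True; alarm = False

  (((open OR light) OR (NOT rain AND NOT alarm)) OR NOT rain) IMPLIES (NOT (NOT open) AND (NOT open AND NOT light)) = True
    ((open OR light) OR (NOT rain AND NOT alarm)) OR NOT rain = False
      (open OR light) OR (NOT rain AND NOT alarm) = False
        open OR light = False
        NOT rain AND NOT alarm = False
          NOT rain = False
          NOT alarm = True
      NOT rain = False
    NOT (NOT open) AND (NOT open AND NOT light) = False
      NOT (NOT open) = False
        NOT open = True
      NOT open AND NOT light = True
        NOT open = True
        NOT light = True
The formula evaluates to True.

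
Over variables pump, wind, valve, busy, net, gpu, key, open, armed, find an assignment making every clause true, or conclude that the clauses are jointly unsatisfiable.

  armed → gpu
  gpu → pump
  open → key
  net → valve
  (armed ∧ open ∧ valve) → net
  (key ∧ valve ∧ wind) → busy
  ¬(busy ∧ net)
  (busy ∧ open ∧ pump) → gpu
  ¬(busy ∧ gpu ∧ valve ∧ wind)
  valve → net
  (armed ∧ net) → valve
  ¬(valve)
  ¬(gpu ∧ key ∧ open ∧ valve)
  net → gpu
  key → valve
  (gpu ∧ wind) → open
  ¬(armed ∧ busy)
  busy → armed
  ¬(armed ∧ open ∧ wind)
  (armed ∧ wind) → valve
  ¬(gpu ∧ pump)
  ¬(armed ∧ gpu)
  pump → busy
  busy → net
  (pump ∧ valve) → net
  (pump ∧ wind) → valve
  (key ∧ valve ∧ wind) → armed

Unit clause (¬valve) forces valve = False.
In (¬key ∨ valve) only ¬key is left, so key = False.
In (¬net ∨ valve) only ¬net is left, so net = False.
In (¬busy ∨ net) only ¬busy is left, so busy = False.
In (busy ∨ ¬pump) only ¬pump is left, so pump = False.
In (¬gpu ∨ pump) only ¬gpu is left, so gpu = False.
In (key ∨ ¬open) only ¬open is left, so open = False.
In (¬armed ∨ gpu) only ¬armed is left, so armed = False.
Set wind = True.
All clauses satisfied.

pump=F; wind=T; valve=F; busy=F; net=F; gpu=F; key=F; open=F; armed=F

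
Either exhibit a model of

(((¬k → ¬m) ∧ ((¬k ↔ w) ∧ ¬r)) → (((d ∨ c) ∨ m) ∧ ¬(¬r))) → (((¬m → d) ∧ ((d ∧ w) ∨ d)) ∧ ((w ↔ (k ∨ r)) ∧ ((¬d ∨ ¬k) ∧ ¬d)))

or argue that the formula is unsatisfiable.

w = True, r = False, c = False, d = True, k = False, m = False

  (((¬k → ¬m) ∧ ((¬k ↔ w) ∧ ¬r)) → (((d ∨ c) ∨ m) ∧ ¬(¬r))) → (((¬m → d) ∧ ((d ∧ w) ∨ d)) ∧ ((w ↔ (k ∨ r)) ∧ ((¬d ∨ ¬k) ∧ ¬d))) = True
    ((¬k → ¬m) ∧ ((¬k ↔ w) ∧ ¬r)) → (((d ∨ c) ∨ m) ∧ ¬(¬r)) = False
      (¬k → ¬m) ∧ ((¬k ↔ w) ∧ ¬r) = True
        ¬k → ¬m = True
          ¬k = True
          ¬m = True
        (¬k ↔ w) ∧ ¬r = True
          ¬k ↔ w = True
            ¬k = True
          ¬r = True
      ((d ∨ c) ∨ m) ∧ ¬(¬r) = False
        (d ∨ c) ∨ m = True
          d ∨ c = True
        ¬(¬r) = False
          ¬r = True
    ((¬m → d) ∧ ((d ∧ w) ∨ d)) ∧ ((w ↔ (k ∨ r)) ∧ ((¬d ∨ ¬k) ∧ ¬d)) = False
      (¬m → d) ∧ ((d ∧ w) ∨ d) = True
        ¬m → d = True
          ¬m = True
        (d ∧ w) ∨ d = True
          d ∧ w = True
      (w ↔ (k ∨ r)) ∧ ((¬d ∨ ¬k) ∧ ¬d) = False
        w ↔ (k ∨ r) = False
          k ∨ r = False
        (¬d ∨ ¬k) ∧ ¬d = False
          ¬d ∨ ¬k = True
            ¬d = False
            ¬k = True
          ¬d = False
The formula evaluates to True.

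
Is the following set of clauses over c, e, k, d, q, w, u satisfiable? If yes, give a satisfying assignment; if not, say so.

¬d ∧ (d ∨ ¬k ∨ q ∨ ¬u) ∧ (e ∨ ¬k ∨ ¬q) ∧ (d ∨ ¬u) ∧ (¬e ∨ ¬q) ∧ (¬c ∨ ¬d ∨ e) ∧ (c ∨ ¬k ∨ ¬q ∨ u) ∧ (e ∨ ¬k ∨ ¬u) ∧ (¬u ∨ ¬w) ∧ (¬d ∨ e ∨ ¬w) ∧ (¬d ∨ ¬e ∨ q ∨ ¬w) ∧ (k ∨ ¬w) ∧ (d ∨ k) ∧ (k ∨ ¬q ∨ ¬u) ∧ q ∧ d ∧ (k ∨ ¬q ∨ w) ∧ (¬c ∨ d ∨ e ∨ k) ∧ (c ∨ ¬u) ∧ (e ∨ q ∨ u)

Case d = True:
  Clause (¬d) is falsified — contradiction.
Case d = False:
  Clause (d) is falsified — contradiction.
Both cases fail, so the formula is unsatisfiable.

The formula is unsatisfiable.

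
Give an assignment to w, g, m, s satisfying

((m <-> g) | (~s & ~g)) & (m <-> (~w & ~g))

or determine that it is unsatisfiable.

w = False, g = False, m = True, s = False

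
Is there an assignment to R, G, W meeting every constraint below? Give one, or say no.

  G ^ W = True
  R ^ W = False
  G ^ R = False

UNSATISFIABLE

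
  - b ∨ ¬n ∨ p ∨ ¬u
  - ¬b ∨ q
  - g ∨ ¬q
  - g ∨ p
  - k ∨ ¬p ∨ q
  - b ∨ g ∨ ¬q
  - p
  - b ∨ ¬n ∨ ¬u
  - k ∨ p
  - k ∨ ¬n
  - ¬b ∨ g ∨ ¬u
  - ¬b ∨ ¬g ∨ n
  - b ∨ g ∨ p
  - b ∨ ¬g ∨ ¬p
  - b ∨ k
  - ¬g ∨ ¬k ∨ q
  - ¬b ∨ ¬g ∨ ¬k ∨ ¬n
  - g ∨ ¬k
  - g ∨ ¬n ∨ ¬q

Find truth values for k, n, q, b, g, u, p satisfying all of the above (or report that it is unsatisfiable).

Case q = True:
  (g ∨ ¬q) forces g = True.
  (p) forces p = True.
  (b ∨ ¬g ∨ ¬p) forces b = True.
  (¬b ∨ ¬g ∨ n) forces n = True.
  (k ∨ ¬n) forces k = True.
  Clause (¬b ∨ ¬g ∨ ¬k ∨ ¬n) is falsified — contradiction.
Case q = False:
  (¬b ∨ q) forces b = False.
  (p) forces p = True.
  (k ∨ ¬p ∨ q) forces k = True.
  (b ∨ ¬g ∨ ¬p) forces g = False.
  Clause (g ∨ ¬k) is falsified — contradiction.
Both cases fail, so the formula is unsatisfiable.

Unsatisfiable — no assignment works.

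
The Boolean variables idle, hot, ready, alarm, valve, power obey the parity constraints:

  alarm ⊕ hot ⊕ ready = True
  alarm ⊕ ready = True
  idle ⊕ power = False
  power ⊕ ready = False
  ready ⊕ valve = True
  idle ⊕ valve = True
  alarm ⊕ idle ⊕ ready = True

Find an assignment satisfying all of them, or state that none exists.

idle = False, hot = False, ready = False, alarm = True, valve = True, power = False

alarm ⊕ hot ⊕ ready = T ⊕ F ⊕ F = True ✓
alarm ⊕ ready = T ⊕ F = True ✓
idle ⊕ power = F ⊕ F = False ✓
power ⊕ ready = F ⊕ F = False ✓
ready ⊕ valve = F ⊕ T = True ✓
idle ⊕ valve = F ⊕ T = True ✓
alarm ⊕ idle ⊕ ready = T ⊕ F ⊕ F = True ✓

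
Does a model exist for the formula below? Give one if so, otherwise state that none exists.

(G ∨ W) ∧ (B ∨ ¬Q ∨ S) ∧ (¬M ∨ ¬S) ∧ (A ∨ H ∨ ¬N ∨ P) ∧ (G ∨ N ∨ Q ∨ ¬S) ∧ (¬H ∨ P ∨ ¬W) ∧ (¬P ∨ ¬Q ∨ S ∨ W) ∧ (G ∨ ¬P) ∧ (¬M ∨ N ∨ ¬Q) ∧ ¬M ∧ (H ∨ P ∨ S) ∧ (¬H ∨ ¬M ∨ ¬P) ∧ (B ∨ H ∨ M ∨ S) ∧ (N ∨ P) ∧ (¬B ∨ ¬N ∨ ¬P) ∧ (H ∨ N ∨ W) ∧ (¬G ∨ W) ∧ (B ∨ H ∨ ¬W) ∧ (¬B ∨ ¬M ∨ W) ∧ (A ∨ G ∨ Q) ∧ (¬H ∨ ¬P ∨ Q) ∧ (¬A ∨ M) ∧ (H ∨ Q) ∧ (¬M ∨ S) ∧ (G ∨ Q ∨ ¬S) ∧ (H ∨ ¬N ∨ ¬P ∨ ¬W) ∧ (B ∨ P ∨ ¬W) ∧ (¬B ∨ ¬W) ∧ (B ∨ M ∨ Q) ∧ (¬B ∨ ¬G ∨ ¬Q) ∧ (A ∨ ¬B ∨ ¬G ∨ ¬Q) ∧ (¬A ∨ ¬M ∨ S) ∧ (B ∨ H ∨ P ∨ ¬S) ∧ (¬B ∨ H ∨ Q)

G = True, S = True, Q = True, H = True, N = True, P = True, M = False, B = False, A = False, W = True

Unit clause (¬M) forces M = False.
In (¬A ∨ M) only ¬A is left, so A = False.
Try G = False:
  (G ∨ W) forces W = True.
  (G ∨ ¬P) forces P = False.
  (¬H ∨ P ∨ ¬W) forces H = False.
  (A ∨ H ∨ ¬N ∨ P) forces N = False.
  clause (N ∨ P) is falsified — backtrack.
So G = True.
  then (¬G ∨ W) forces W = True.
  then (¬B ∨ ¬W) forces B = False.
  then (B ∨ M ∨ Q) forces Q = True.
  then (B ∨ ¬Q ∨ S) forces S = True.
  then (B ∨ H ∨ ¬W) forces H = True.
  then (B ∨ P ∨ ¬W) forces P = True.
Set N = True.
All clauses satisfied.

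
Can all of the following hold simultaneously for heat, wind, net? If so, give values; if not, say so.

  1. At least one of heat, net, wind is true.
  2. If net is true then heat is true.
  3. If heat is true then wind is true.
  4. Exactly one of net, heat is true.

heat: True, wind: True, net: False

  (1) {heat, net, wind}: 2 true — at least one ✓
  (2) net=F ⇒ heat: vacuous ✓
  (3) heat=T ⇒ wind: T ✓
  (4) {net, heat}: 1 true — exactly one ✓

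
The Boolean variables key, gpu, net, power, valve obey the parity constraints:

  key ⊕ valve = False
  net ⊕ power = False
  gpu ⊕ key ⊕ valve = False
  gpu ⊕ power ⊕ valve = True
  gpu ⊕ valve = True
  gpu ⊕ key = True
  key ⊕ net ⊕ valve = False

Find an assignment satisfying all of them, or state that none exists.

key: True; gpu: False; net: False; power: False; valve: True

key ⊕ valve = T ⊕ T = False ✓
net ⊕ power = F ⊕ F = False ✓
gpu ⊕ key ⊕ valve = F ⊕ T ⊕ T = False ✓
gpu ⊕ power ⊕ valve = F ⊕ F ⊕ T = True ✓
gpu ⊕ valve = F ⊕ T = True ✓
gpu ⊕ key = F ⊕ T = True ✓
key ⊕ net ⊕ valve = T ⊕ F ⊕ T = False ✓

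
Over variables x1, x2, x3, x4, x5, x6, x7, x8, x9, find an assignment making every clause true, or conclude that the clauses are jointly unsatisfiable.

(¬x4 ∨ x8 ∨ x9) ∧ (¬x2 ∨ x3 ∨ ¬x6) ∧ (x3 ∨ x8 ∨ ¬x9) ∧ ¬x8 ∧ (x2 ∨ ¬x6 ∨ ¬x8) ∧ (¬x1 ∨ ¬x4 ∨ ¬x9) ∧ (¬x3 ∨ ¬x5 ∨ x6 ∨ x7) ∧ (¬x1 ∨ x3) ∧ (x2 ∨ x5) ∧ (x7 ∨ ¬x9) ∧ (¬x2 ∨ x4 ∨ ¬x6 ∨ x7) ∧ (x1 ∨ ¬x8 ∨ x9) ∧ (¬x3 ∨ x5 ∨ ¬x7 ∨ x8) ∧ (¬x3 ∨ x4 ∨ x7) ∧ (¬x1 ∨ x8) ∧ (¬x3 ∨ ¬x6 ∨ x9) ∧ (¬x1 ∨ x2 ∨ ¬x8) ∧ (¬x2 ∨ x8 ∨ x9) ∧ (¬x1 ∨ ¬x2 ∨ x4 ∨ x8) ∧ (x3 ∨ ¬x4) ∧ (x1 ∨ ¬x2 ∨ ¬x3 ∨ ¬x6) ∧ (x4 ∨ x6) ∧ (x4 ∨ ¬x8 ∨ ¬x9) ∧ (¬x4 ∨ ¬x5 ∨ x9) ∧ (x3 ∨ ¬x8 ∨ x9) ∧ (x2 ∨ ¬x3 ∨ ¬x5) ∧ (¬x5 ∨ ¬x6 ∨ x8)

Unit clause (¬x8) forces x8 = False.
In (¬x1 ∨ x8) only ¬x1 is left, so x1 = False.
Set x2 = True.
  then (¬x2 ∨ x8 ∨ x9) forces x9 = True.
  then (x3 ∨ x8 ∨ ¬x9) forces x3 = True.
  then (x7 ∨ ¬x9) forces x7 = True.
  then (¬x3 ∨ x5 ∨ ¬x7 ∨ x8) forces x5 = True.
  then (x1 ∨ ¬x2 ∨ ¬x3 ∨ ¬x6) forces x6 = False.
  then (x4 ∨ x6) forces x4 = True.
All clauses satisfied.

x1: False, x2: True, x3: True, x4: True, x5: True, x6: False, x7: True, x8: False, x9: True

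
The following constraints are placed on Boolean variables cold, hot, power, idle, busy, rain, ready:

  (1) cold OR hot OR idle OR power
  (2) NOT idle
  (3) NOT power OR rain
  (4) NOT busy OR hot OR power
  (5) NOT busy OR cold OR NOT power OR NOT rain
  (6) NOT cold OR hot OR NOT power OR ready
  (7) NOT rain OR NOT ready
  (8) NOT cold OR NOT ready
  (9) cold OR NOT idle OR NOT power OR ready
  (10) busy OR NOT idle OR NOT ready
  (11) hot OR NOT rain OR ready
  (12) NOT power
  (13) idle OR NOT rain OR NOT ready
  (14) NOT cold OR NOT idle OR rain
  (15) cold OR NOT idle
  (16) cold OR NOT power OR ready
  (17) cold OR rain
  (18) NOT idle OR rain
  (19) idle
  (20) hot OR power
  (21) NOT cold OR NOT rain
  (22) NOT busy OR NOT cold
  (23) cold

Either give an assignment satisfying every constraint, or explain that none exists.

The formula is unsatisfiable.

Case idle = True:
  Clause (NOT idle) is falsified — contradiction.
Case idle = False:
  Clause (idle) is falsified — contradiction.
Both cases fail, so the formula is unsatisfiable.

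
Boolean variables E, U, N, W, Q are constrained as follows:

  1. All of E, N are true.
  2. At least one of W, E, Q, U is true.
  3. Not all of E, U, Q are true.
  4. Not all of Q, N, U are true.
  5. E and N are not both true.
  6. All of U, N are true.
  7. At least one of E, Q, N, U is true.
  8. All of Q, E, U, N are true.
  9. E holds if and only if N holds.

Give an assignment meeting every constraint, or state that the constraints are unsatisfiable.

Unsatisfiable

Case E = True:
  (1) forces N = True.
  Constraint (5) is violated (E=T, N=T) — contradiction.
Case E = False:
  Constraint (1) is violated (E=F) — contradiction.
Both cases fail — unsatisfiable.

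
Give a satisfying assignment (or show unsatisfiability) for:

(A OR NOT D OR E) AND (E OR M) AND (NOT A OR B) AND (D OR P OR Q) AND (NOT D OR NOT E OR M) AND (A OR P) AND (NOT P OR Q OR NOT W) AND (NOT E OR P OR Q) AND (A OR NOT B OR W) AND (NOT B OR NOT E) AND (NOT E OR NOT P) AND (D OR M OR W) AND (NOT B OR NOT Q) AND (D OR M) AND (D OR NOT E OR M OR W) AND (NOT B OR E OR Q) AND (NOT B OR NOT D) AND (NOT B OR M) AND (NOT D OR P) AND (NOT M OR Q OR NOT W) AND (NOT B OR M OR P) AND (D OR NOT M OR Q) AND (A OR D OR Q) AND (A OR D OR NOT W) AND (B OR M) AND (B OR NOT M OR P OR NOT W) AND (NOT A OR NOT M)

D = False; M = True; B = False; E = False; Q = True; A = False; P = True; W = False

Set D = False.
  then (D OR M) forces M = True.
  then (D OR NOT M OR Q) forces Q = True.
  then (NOT A OR NOT M) forces A = False.
  then (A OR P) forces P = True.
  then (NOT E OR NOT P) forces E = False.
  then (NOT B OR NOT Q) forces B = False.
  then (A OR D OR NOT W) forces W = False.
All clauses satisfied.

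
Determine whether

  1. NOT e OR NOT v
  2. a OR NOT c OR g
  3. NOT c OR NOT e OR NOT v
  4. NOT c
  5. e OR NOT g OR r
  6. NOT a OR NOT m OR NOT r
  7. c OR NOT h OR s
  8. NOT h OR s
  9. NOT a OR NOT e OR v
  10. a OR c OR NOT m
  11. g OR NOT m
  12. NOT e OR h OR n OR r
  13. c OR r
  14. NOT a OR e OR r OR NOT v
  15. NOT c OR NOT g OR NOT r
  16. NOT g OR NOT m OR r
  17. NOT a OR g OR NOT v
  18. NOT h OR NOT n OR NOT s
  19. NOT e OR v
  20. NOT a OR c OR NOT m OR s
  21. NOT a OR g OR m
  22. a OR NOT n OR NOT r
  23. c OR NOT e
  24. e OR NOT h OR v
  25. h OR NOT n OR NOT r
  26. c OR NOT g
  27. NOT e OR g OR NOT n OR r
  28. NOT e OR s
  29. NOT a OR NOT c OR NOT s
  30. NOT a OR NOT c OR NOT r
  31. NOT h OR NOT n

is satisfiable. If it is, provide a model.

h = True, m = False, r = True, n = False, s = True, v = True, a = False, e = False, c = False, g = False

Unit clause (NOT c) forces c = False.
In (c OR r) only r is left, so r = True.
In (c OR NOT e) only NOT e is left, so e = False.
In (c OR NOT g) only NOT g is left, so g = False.
In (g OR NOT m) only NOT m is left, so m = False.
In (NOT a OR g OR m) only NOT a is left, so a = False.
In (a OR NOT n OR NOT r) only NOT n is left, so n = False.
Set h = True.
  then (c OR NOT h OR s) forces s = True.
  then (e OR NOT h OR v) forces v = True.
All clauses satisfied.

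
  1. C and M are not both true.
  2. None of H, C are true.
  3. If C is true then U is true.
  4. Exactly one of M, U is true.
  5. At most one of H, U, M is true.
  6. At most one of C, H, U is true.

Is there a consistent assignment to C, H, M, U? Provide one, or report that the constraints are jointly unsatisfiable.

C=F; H=F; M=T; U=F

  (1) C=F, M=T — not both ✓
  (2) {H, C}: 0 true — none ✓
  (3) C=F ⇒ U: vacuous ✓
  (4) {M, U}: 1 true — exactly one ✓
  (5) {H, U, M}: 1 true — at most one ✓
  (6) {C, H, U}: 0 true — at most one ✓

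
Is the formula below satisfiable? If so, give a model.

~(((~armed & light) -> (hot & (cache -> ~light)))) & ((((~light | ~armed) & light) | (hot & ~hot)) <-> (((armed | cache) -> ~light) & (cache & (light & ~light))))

Case light = True: the formula simplifies to ~((~armed -> (hot & ~cache))) & ~((~armed | (hot & ~hot))).
  armed = True: the conjunct ~((~armed -> (hot & ~cache))) becomes ~((False -> (hot & ~cache))) = False.
  armed = False: the conjunct ~((~armed | (hot & ~hot))) becomes ~((True | (hot & ~hot))) = False.
Case light = False: the conjunct ~(((~armed & light) -> (hot & (cache -> ~light)))) becomes ~((False -> hot)) = False.
Both cases fail — unsatisfiable.

UNSATISFIABLE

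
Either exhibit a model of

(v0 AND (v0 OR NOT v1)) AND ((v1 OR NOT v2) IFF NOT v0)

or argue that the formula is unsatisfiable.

v0: True; v1: False; v2: True

  v0 AND (v0 OR NOT v1) = True
    v0 OR NOT v1 = True
      NOT v1 = True
  (v1 OR NOT v2) IFF NOT v0 = True
    v1 OR NOT v2 = False
      NOT v2 = False
    NOT v0 = False
Both conjuncts True, so the formula holds.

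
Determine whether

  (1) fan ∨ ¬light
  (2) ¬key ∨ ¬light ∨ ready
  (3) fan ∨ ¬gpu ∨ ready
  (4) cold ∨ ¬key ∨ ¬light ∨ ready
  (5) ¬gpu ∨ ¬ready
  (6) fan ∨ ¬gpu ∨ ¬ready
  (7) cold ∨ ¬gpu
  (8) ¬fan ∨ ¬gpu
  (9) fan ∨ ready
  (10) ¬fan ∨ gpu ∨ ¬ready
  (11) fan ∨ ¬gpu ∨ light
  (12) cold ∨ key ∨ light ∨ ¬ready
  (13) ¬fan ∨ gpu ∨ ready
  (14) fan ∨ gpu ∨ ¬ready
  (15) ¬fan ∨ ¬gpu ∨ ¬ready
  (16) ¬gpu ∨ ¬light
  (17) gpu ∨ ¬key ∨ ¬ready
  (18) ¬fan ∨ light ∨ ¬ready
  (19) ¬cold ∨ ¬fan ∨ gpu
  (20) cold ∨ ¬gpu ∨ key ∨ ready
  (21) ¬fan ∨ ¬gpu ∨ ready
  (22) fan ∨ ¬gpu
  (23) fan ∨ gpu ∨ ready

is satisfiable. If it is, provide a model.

Case ready = True:
  (¬gpu ∨ ¬ready) forces gpu = False.
  (¬fan ∨ gpu ∨ ¬ready) forces fan = False.
  Clause (fan ∨ gpu ∨ ¬ready) is falsified — contradiction.
Case ready = False:
  (fan ∨ ready) forces fan = True.
  (¬fan ∨ ¬gpu) forces gpu = False.
  Clause (¬fan ∨ gpu ∨ ready) is falsified — contradiction.
Both cases fail, so the formula is unsatisfiable.

The formula is unsatisfiable.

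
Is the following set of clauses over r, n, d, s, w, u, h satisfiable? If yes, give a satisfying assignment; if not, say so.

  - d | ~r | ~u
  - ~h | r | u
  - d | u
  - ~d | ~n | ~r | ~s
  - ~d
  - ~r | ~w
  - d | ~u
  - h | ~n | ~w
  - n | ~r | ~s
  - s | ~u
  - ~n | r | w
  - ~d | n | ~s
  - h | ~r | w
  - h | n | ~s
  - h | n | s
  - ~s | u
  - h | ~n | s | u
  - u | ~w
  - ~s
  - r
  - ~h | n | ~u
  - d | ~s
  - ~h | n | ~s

No satisfying assignment exists.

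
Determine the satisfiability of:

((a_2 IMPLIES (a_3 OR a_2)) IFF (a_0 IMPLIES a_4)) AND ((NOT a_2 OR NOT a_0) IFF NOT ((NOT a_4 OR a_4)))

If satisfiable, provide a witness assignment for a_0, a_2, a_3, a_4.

a_0=T; a_2=T; a_3=F; a_4=T

  (a_2 IMPLIES (a_3 OR a_2)) IFF (a_0 IMPLIES a_4) = True
    a_2 IMPLIES (a_3 OR a_2) = True
      a_3 OR a_2 = True
    a_0 IMPLIES a_4 = True
  (NOT a_2 OR NOT a_0) IFF NOT ((NOT a_4 OR a_4)) = True
    NOT a_2 OR NOT a_0 = False
      NOT a_2 = False
      NOT a_0 = False
    NOT ((NOT a_4 OR a_4)) = False
      NOT a_4 OR a_4 = True
        NOT a_4 = False
Both conjuncts True, so the formula holds.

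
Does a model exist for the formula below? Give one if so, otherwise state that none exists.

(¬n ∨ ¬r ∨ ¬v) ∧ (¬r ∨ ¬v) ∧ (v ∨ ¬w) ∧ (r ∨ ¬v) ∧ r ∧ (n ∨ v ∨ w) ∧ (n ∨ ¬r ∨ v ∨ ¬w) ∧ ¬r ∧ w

Unsatisfiable

Case r = True:
  Clause (¬r) is falsified — contradiction.
Case r = False:
  Clause (r) is falsified — contradiction.
Both cases fail, so the formula is unsatisfiable.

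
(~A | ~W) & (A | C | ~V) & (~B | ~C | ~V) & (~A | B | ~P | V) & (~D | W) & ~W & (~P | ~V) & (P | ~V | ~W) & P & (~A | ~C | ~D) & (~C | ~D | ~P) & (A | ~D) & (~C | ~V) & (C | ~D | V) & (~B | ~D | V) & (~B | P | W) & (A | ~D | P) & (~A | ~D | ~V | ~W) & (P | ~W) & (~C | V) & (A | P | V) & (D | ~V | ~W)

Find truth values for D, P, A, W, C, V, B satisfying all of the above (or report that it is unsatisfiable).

D: False, P: True, A: False, W: False, C: False, V: False, B: True

Unit clause (~W) forces W = False.
Unit clause (P) forces P = True.
In (~D | W) only ~D is left, so D = False.
In (~P | ~V) only ~V is left, so V = False.
In (~C | V) only ~C is left, so C = False.
Set A = False.
Set B = True.
All clauses satisfied.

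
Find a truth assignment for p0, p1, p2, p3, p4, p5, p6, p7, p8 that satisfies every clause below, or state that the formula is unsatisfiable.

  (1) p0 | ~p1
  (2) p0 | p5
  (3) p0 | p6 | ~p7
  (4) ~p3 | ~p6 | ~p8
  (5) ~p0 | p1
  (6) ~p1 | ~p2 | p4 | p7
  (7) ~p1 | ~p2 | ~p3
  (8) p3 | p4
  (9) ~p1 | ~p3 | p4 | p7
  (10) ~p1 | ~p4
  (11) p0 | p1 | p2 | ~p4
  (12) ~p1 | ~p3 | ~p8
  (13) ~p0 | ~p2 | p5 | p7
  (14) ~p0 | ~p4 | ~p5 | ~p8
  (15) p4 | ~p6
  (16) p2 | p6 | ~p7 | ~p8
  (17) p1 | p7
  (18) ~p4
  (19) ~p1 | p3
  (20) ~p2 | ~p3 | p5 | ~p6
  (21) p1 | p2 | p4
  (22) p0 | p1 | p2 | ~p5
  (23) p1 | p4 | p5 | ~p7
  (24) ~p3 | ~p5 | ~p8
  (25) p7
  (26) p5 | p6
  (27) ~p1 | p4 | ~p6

p0=T, p1=T, p2=F, p3=T, p4=F, p5=T, p6=F, p7=T, p8=F

Unit clause (~p4) forces p4 = False.
Unit clause (p7) forces p7 = True.
In (p3 | p4) only p3 is left, so p3 = True.
In (p4 | ~p6) only ~p6 is left, so p6 = False.
In (p5 | p6) only p5 is left, so p5 = True.
In (p0 | p6 | ~p7) only p0 is left, so p0 = True.
In (~p0 | p1) only p1 is left, so p1 = True.
In (~p1 | ~p2 | ~p3) only ~p2 is left, so p2 = False.
In (~p1 | ~p3 | ~p8) only ~p8 is left, so p8 = False.
All clauses satisfied.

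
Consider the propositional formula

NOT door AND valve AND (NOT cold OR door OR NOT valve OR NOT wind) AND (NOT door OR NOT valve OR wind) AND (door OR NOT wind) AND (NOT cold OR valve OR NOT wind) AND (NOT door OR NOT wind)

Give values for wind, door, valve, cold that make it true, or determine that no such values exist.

wind = False, door = False, valve = True, cold = True

Unit clause (NOT door) forces door = False.
Unit clause (valve) forces valve = True.
In (door OR NOT wind) only NOT wind is left, so wind = False.
Set cold = True.
Check each clause:
  (NOT door): NOT door holds.
  (valve): valve holds.
  (NOT cold OR door OR NOT valve OR NOT wind): NOT wind holds.
  (NOT door OR NOT valve OR wind): NOT door holds.
  (door OR NOT wind): NOT wind holds.
  (NOT cold OR valve OR NOT wind): valve holds.
  (NOT door OR NOT wind): NOT door holds.
All clauses satisfied.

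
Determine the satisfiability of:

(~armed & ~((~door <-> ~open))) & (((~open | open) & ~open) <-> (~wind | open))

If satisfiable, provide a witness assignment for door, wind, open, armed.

door = True, wind = False, open = False, armed = False

  ~armed & ~((~door <-> ~open)) = True
    ~armed = True
    ~((~door <-> ~open)) = True
      ~door <-> ~open = False
        ~door = False
        ~open = True
  ((~open | open) & ~open) <-> (~wind | open) = True
    (~open | open) & ~open = True
      ~open | open = True
        ~open = True
      ~open = True
    ~wind | open = True
      ~wind = True
Both conjuncts True, so the formula holds.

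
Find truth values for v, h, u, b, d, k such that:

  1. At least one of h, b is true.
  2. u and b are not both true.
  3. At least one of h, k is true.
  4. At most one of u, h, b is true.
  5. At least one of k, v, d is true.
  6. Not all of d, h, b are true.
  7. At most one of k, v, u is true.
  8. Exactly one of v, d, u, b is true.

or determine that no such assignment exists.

v: True, h: True, u: False, b: False, d: False, k: False

  (1) {h, b}: 1 true — at least one ✓
  (2) u=F, b=F — not both ✓
  (3) {h, k}: 1 true — at least one ✓
  (4) {u, h, b}: 1 true — at most one ✓
  (5) {k, v, d}: 1 true — at least one ✓
  (6) {d, h, b}: 1/3 true — not all ✓
  (7) {k, v, u}: 1 true — at most one ✓
  (8) {v, d, u, b}: 1 true — exactly one ✓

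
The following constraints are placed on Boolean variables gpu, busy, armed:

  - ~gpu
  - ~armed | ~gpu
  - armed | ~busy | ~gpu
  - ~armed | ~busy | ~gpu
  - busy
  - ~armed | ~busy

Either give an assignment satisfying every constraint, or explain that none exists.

Unit clause (~gpu) forces gpu = False.
Unit clause (busy) forces busy = True.
In (~armed | ~busy) only ~armed is left, so armed = False.
Check each clause:
  (~gpu): ~gpu holds.
  (~armed | ~gpu): ~armed holds.
  (armed | ~busy | ~gpu): ~gpu holds.
  (~armed | ~busy | ~gpu): ~armed holds.
  (busy): busy holds.
  (~armed | ~busy): ~armed holds.
All clauses satisfied.

gpu: False; busy: True; armed: False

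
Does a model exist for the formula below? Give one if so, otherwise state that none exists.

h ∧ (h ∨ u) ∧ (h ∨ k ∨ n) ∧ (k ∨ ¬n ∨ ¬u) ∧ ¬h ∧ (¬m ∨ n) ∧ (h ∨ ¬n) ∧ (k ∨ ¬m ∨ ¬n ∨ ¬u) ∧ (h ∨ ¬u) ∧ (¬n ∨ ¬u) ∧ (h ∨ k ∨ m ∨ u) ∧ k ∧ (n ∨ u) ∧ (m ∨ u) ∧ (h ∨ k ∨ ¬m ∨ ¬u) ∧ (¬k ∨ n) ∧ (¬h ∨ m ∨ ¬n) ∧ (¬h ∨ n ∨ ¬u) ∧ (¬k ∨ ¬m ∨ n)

No satisfying assignment exists.

Case h = True:
  Clause (¬h) is falsified — contradiction.
Case h = False:
  Clause (h) is falsified — contradiction.
Both cases fail, so the formula is unsatisfiable.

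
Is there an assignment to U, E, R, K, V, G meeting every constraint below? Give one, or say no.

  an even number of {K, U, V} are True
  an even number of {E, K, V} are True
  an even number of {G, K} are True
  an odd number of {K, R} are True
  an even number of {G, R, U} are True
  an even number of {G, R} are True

Unsatisfiable

Adding constraints 3, 4, 6 mod 2: every variable appears an even number of times on the left, so the left side is 0.
But the right sides sum to 1 (mod 2). 0 ≠ 1 — the system is inconsistent.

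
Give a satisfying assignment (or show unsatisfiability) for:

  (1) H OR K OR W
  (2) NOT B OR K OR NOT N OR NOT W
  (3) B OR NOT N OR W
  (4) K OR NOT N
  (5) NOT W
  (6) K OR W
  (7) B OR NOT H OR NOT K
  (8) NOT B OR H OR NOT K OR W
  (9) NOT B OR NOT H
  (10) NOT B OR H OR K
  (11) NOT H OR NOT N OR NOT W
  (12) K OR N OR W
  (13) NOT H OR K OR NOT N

Unit clause (NOT W) forces W = False.
In (K OR W) only K is left, so K = True.
Try N = True:
  (B OR NOT N OR W) forces B = True.
  (NOT B OR H OR NOT K OR W) forces H = True.
  clause (NOT B OR NOT H) is falsified — backtrack.
So N = False.
Set B = False.
  then (B OR NOT H OR NOT K) forces H = False.
All clauses satisfied.

K=T; N=F; B=F; W=F; H=F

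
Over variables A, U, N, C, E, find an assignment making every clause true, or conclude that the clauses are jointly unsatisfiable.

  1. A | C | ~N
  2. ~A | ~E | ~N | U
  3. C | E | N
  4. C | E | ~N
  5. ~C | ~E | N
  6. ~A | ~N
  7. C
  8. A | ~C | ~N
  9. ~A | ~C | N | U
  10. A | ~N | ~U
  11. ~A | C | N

Unit clause (C) forces C = True.
Set A = False.
  then (A | ~C | ~N) forces N = False.
  then (~C | ~E | N) forces E = False.
Set U = False.
All clauses satisfied.

A = False, U = False, N = False, C = True, E = False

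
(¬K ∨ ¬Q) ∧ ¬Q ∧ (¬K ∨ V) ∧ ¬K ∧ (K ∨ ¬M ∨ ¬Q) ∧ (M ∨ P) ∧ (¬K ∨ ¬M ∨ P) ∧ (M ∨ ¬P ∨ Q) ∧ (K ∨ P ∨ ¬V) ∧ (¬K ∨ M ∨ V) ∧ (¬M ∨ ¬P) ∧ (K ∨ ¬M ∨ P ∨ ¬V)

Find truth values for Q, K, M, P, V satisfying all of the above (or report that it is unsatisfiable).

Q = False, K = False, M = True, P = False, V = False

Unit clause (¬Q) forces Q = False.
Unit clause (¬K) forces K = False.
Try M = False:
  (M ∨ P) forces P = True.
  clause (M ∨ ¬P ∨ Q) is falsified — backtrack.
So M = True.
  then (¬M ∨ ¬P) forces P = False.
  then (K ∨ ¬M ∨ P ∨ ¬V) forces V = False.
All clauses satisfied.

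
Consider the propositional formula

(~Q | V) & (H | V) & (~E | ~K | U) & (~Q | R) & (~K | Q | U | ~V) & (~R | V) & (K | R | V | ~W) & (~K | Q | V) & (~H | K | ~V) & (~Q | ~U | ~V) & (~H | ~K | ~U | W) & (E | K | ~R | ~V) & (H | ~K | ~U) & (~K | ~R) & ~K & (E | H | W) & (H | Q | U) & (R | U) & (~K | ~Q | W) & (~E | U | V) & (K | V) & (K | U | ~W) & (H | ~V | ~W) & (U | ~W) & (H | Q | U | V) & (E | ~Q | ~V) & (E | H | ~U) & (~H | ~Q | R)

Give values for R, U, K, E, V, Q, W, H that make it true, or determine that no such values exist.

R = True, U = True, K = False, E = True, V = True, Q = False, W = False, H = False

Unit clause (~K) forces K = False.
In (K | V) only V is left, so V = True.
In (~H | K | ~V) only ~H is left, so H = False.
In (H | ~V | ~W) only ~W is left, so W = False.
In (E | H | W) only E is left, so E = True.
Set R = True.
Set U = True.
  then (~Q | ~U | ~V) forces Q = False.
All clauses satisfied.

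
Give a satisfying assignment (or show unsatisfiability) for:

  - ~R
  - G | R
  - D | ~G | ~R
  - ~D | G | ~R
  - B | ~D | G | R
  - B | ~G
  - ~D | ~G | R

Unit clause (~R) forces R = False.
In (G | R) only G is left, so G = True.
In (B | ~G) only B is left, so B = True.
In (~D | ~G | R) only ~D is left, so D = False.
Check each clause:
  (~R): ~R holds.
  (G | R): G holds.
  (D | ~G | ~R): ~R holds.
  (~D | G | ~R): ~D holds.
  (B | ~D | G | R): B holds.
  (B | ~G): B holds.
  (~D | ~G | R): ~D holds.
All clauses satisfied.

R = False, D = False, G = True, B = True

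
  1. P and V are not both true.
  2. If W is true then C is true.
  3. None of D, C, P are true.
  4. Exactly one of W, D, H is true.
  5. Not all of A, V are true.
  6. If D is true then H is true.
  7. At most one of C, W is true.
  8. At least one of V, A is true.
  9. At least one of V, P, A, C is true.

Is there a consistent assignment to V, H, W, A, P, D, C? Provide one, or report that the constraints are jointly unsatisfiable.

V = True, H = True, W = False, A = False, P = False, D = False, C = False

  (1) P=F, V=T — not both ✓
  (2) W=F ⇒ C: vacuous ✓
  (3) {D, C, P}: 0 true — none ✓
  (4) {W, D, H}: 1 true — exactly one ✓
  (5) {A, V}: 1/2 true — not all ✓
  (6) D=F ⇒ H: vacuous ✓
  (7) {C, W}: 0 true — at most one ✓
  (8) {V, A}: 1 true — at least one ✓
  (9) {V, P, A, C}: 1 true — at least one ✓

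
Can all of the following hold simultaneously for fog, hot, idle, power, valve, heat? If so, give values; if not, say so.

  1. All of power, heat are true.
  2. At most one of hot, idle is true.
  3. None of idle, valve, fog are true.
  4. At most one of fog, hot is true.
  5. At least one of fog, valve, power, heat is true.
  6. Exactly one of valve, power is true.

fog: False, hot: False, idle: False, power: True, valve: False, heat: True

  (1) {power, heat}: all 2 true ✓
  (2) {hot, idle}: 0 true — at most one ✓
  (3) {idle, valve, fog}: 0 true — none ✓
  (4) {fog, hot}: 0 true — at most one ✓
  (5) {fog, valve, power, heat}: 2 true — at least one ✓
  (6) {valve, power}: 1 true — exactly one ✓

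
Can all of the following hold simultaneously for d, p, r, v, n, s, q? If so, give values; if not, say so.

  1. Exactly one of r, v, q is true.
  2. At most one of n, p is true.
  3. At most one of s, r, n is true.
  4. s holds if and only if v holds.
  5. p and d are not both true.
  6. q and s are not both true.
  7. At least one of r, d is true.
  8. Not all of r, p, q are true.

d = True, p = False, r = False, v = False, n = True, s = False, q = True

  (1) {r, v, q}: 1 true — exactly one ✓
  (2) {n, p}: 1 true — at most one ✓
  (3) {s, r, n}: 1 true — at most one ✓
  (4) s=F, v=F — same ✓
  (5) p=F, d=T — not both ✓
  (6) q=T, s=F — not both ✓
  (7) {r, d}: 1 true — at least one ✓
  (8) {r, p, q}: 1/3 true — not all ✓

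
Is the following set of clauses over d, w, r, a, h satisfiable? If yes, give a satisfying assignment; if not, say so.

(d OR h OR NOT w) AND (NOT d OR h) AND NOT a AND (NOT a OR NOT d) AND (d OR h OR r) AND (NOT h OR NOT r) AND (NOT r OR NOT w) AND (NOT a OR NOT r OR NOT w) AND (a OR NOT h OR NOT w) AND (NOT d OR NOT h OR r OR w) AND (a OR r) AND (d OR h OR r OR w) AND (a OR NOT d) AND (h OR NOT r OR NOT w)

Unit clause (NOT a) forces a = False.
In (a OR r) only r is left, so r = True.
In (a OR NOT d) only NOT d is left, so d = False.
In (NOT h OR NOT r) only NOT h is left, so h = False.
In (NOT r OR NOT w) only NOT w is left, so w = False.
All clauses satisfied.

d: False, w: False, r: True, a: False, h: False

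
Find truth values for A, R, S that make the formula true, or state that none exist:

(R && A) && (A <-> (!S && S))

The formula is unsatisfiable.

Case A = True: the formula simplifies to R && (!S && S).
  S = True: the conjunct !S is False.
  S = False: the conjunct S is False.
Case A = False: the conjunct A is False.
Both cases fail — unsatisfiable.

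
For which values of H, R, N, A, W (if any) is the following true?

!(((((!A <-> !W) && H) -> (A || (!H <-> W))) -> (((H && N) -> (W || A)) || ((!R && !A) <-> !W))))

H=T, R=T, N=T, A=F, W=F

  !(((((!A <-> !W) && H) -> (A || (!H <-> W))) -> (((H && N) -> (W || A)) || ((!R && !A) <-> !W)))) = True
    (((!A <-> !W) && H) -> (A || (!H <-> W))) -> (((H && N) -> (W || A)) || ((!R && !A) <-> !W)) = False
      ((!A <-> !W) && H) -> (A || (!H <-> W)) = True
        (!A <-> !W) && H = True
          !A <-> !W = True
            !A = True
            !W = True
        A || (!H <-> W) = True
          !H <-> W = True
            !H = False
      ((H && N) -> (W || A)) || ((!R && !A) <-> !W) = False
        (H && N) -> (W || A) = False
          H && N = True
          W || A = False
        (!R && !A) <-> !W = False
          !R && !A = False
            !R = False
            !A = True
          !W = True
The formula evaluates to True.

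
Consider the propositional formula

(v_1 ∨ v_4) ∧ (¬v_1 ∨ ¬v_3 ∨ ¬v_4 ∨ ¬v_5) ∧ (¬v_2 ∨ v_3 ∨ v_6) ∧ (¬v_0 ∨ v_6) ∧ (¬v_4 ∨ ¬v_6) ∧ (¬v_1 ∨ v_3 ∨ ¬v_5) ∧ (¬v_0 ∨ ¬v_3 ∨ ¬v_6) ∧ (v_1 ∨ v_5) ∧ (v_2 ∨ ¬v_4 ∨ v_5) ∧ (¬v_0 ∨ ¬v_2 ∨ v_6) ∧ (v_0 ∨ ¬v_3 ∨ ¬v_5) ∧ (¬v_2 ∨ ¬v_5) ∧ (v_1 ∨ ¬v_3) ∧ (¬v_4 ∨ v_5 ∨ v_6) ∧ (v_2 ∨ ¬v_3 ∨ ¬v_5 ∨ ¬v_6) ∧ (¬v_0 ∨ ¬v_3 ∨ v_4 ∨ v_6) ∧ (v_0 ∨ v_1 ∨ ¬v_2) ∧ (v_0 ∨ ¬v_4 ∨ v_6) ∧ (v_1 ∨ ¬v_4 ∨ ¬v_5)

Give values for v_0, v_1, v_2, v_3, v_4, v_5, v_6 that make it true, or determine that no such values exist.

v_0=F; v_1=T; v_2=T; v_3=F; v_4=F; v_5=F; v_6=T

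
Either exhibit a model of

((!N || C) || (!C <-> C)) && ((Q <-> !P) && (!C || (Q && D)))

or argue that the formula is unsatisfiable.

Q = False, D = False, N = False, C = False, P = True

  (!N || C) || (!C <-> C) = True
    !N || C = True
      !N = True
    !C <-> C = False
      !C = True
  (Q <-> !P) && (!C || (Q && D)) = True
    Q <-> !P = True
      !P = False
    !C || (Q && D) = True
      !C = True
      Q && D = False
Both conjuncts True, so the formula holds.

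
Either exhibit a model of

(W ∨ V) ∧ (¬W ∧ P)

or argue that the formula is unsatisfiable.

W: False; V: True; P: True

  W ∨ V = True
  ¬W ∧ P = True
    ¬W = True
Both conjuncts True, so the formula holds.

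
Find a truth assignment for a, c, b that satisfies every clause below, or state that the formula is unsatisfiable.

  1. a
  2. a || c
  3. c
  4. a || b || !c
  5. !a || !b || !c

a=T, c=T, b=F

Unit clause (a) forces a = True.
Unit clause (c) forces c = True.
In (!a || !b || !c) only !b is left, so b = False.
Check each clause:
  (a): a holds.
  (a || c): a holds.
  (c): c holds.
  (a || b || !c): a holds.
  (!a || !b || !c): !b holds.
All clauses satisfied.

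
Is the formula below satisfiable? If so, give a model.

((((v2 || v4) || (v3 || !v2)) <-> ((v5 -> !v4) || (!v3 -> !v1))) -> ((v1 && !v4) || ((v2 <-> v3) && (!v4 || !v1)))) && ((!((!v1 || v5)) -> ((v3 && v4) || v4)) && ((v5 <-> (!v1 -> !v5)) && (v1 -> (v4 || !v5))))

v1: True, v2: True, v3: False, v4: True, v5: True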